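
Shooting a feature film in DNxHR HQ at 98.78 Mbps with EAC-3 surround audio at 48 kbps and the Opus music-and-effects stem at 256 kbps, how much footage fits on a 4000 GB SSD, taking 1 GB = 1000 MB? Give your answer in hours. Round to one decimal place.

Audio total: 48 + 256 = 304 kbps = 0.304 Mbps.
Total bitrate: 98.78 + 0.304 = 99.084 Mbps.
Capacity: 4000 GB = 32,000,000 Mb.
Recording time: 32,000,000 / 99.084 = 322,958 s ≈ 89.7 hours.

89.7 hours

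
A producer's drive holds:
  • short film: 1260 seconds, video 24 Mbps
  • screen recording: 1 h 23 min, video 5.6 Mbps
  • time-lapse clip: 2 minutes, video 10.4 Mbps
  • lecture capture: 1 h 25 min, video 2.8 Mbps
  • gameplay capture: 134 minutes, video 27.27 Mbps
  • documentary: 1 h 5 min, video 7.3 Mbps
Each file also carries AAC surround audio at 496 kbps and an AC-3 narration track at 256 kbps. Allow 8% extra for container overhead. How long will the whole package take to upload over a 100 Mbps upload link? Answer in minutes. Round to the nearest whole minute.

Audio total: 496 + 256 = 752 kbps = 0.752 Mbps.
short film: 24.752 Mbps × 1260 s × 1.08 = 33682.5 Mb
screen recording: 6.352 Mbps × 4980 s × 1.08 = 34163.6 Mb
time-lapse clip: 11.152 Mbps × 120 s × 1.08 = 1445.3 Mb
lecture capture: 3.552 Mbps × 5100 s × 1.08 = 19564.4 Mb
gameplay capture: 28.022 Mbps × 8040 s × 1.08 = 243320.6 Mb
documentary: 8.052 Mbps × 3900 s × 1.08 = 33915.0 Mb
Total: 366091.5 Mb = 45761.4 MB.
At 100 Mbps: 366091.5 / 100 = 3661 s ≈ 61 minutes.

61 minutes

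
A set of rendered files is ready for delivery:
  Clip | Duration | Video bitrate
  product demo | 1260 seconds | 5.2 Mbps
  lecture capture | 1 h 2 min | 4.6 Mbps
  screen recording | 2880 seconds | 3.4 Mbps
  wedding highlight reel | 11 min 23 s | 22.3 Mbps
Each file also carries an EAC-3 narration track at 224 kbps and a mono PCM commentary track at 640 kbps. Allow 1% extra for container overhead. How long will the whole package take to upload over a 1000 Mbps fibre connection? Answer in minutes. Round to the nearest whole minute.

1 minutes

Audio total: 224 + 640 = 864 kbps = 0.864 Mbps.
product demo: 6.064 Mbps × 1260 s × 1.01 = 7717.0 Mb
lecture capture: 5.464 Mbps × 3720 s × 1.01 = 20529.3 Mb
screen recording: 4.264 Mbps × 2880 s × 1.01 = 12403.1 Mb
wedding highlight reel: 23.164 Mbps × 683 s × 1.01 = 15979.2 Mb
Total: 56628.7 Mb = 7078.6 MB.
At 1000 Mbps: 56628.7 / 1000 = 57 s ≈ 0.944 minutes.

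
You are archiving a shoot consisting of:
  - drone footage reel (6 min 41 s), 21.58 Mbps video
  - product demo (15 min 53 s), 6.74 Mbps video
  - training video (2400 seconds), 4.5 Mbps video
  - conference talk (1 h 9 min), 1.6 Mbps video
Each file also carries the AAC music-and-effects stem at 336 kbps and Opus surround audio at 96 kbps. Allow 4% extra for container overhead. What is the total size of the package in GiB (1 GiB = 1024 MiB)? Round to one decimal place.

Audio total: 336 + 96 = 432 kbps = 0.432 Mbps.
drone footage reel: 22.012 Mbps × 401 s × 1.04 = 9179.9 Mb
product demo: 7.172 Mbps × 953 s × 1.04 = 7108.3 Mb
training video: 4.932 Mbps × 2400 s × 1.04 = 12310.3 Mb
conference talk: 2.032 Mbps × 4140 s × 1.04 = 8749.0 Mb
Total: 37347.4 Mb = 4668.4 MB.
= 4.348 GiB.

4.3 GiB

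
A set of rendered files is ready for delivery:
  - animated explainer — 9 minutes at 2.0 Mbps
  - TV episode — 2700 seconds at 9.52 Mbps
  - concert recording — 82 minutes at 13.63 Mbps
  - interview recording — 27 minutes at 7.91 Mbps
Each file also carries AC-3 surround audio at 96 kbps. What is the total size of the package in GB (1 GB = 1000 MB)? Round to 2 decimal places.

Audio: 96 kbps = 0.096 Mbps.
animated explainer: 2.096 Mbps × 540 s = 1131.8 Mb
TV episode: 9.616 Mbps × 2700 s = 25963.2 Mb
concert recording: 13.726 Mbps × 4920 s = 67531.9 Mb
interview recording: 8.006 Mbps × 1620 s = 12969.7 Mb
Total: 107596.7 Mb = 13449.6 MB.
= 13.45 GB.

13.45 GB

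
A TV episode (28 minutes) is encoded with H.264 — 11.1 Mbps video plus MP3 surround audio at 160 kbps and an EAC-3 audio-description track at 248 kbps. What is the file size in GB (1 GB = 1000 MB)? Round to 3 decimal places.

28 min = 1680 s
Audio total: 160 + 248 = 408 kbps = 0.408 Mbps.
Total bitrate: 11.1 + 0.408 = 11.508 Mbps.
Stream data: 11.508 Mbps × 1680 s = 19333.4 Mb.
19,333 Mb ÷ 8 = 2,417 MB → 2.417 GB.

2.417 GB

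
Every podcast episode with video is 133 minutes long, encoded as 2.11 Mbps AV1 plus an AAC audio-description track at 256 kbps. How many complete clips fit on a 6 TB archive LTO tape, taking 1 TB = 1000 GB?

133 min = 7980 s
Audio: 256 kbps = 0.256 Mbps.
Total bitrate: 2.366 Mbps.
Per item: 2.366 Mbps × 7980 s = 18,881 Mb = 2,360 MB.
Capacity: 6 TB = 48,000,000 Mb; 2542.28 items → 2542 complete.

2542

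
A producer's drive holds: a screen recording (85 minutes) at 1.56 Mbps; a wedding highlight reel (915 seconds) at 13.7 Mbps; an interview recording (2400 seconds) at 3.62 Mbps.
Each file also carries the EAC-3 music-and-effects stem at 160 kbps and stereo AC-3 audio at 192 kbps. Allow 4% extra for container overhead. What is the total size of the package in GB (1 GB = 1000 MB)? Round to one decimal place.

Audio total: 160 + 192 = 352 kbps = 0.352 Mbps.
screen recording: 1.912 Mbps × 5100 s × 1.04 = 10141.2 Mb
wedding highlight reel: 14.052 Mbps × 915 s × 1.04 = 13371.9 Mb
interview recording: 3.972 Mbps × 2400 s × 1.04 = 9914.1 Mb
Total: 33427.2 Mb = 4178.4 MB.
= 4.178 GB.

4.2 GB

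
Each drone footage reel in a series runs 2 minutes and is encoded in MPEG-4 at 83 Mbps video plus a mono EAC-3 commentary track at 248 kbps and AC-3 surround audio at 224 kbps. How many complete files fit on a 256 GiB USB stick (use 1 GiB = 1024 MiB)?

2 min = 120 s
Audio total: 248 + 224 = 472 kbps = 0.472 Mbps.
Total bitrate: 83.472 Mbps.
Per item: 83.472 Mbps × 120 s = 10,017 Mb = 1,252 MB.
Capacity: 256 GiB = 2,199,023 Mb; 219.54 items → 219 complete.

219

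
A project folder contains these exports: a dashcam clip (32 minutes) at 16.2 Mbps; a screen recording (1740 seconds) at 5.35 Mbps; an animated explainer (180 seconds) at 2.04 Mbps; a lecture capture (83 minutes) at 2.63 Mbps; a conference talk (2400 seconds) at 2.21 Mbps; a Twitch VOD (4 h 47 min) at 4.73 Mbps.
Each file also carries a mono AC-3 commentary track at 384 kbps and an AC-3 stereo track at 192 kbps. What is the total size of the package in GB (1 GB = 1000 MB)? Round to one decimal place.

19.6 GB

Audio total: 384 + 192 = 576 kbps = 0.576 Mbps.
dashcam clip: 16.776 Mbps × 1920 s = 32209.9 Mb
screen recording: 5.926 Mbps × 1740 s = 10311.2 Mb
animated explainer: 2.616 Mbps × 180 s = 470.9 Mb
lecture capture: 3.206 Mbps × 4980 s = 15965.9 Mb
conference talk: 2.786 Mbps × 2400 s = 6686.4 Mb
Twitch VOD: 5.306 Mbps × 17220 s = 91369.3 Mb
Total: 157013.6 Mb = 19626.7 MB.
= 19.63 GB.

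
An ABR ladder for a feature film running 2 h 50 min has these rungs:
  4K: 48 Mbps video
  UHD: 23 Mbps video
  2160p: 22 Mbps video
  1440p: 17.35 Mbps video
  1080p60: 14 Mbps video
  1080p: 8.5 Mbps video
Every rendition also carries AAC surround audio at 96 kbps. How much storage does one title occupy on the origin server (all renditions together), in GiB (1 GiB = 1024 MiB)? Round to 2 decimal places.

158.43 GiB

2 h 50 min = 170 min = 10200 s
Audio: 96 kbps = 0.096 Mbps.
Sum of rendition bitrates: (48+0.096) + (23+0.096) + (22+0.096) + (17.35+0.096) + (14+0.096) + (8.5+0.096) = 133.426 Mbps.
× 10200 s = 1,360,945 Mb = 170,118 MB = 158.4 GiB.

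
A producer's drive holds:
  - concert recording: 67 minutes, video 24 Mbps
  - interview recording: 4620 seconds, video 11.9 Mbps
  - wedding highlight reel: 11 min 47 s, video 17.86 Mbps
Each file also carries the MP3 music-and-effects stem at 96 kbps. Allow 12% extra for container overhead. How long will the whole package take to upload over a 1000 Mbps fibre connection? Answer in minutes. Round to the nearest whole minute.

Audio: 96 kbps = 0.096 Mbps.
concert recording: 24.096 Mbps × 4020 s × 1.12 = 108489.8 Mb
interview recording: 11.996 Mbps × 4620 s × 1.12 = 62072.1 Mb
wedding highlight reel: 17.956 Mbps × 707 s × 1.12 = 14218.3 Mb
Total: 184780.2 Mb = 23097.5 MB.
At 1000 Mbps: 184780.2 / 1000 = 185 s ≈ 3.08 minutes.

3 minutes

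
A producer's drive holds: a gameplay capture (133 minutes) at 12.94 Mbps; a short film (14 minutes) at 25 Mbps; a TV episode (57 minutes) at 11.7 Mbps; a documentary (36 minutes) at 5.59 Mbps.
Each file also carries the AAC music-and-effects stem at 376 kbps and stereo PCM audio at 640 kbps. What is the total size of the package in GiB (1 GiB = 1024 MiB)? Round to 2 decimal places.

22.23 GiB

Audio total: 376 + 640 = 1016 kbps = 1.016 Mbps.
gameplay capture: 13.956 Mbps × 7980 s = 111368.9 Mb
short film: 26.016 Mbps × 840 s = 21853.4 Mb
TV episode: 12.716 Mbps × 3420 s = 43488.7 Mb
documentary: 6.606 Mbps × 2160 s = 14269.0 Mb
Total: 190980.0 Mb = 23872.5 MB.
= 22.23 GiB.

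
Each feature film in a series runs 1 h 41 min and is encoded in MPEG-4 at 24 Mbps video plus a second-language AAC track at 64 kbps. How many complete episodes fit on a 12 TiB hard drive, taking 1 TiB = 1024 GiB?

1 h 41 min = 101 min = 6060 s
Audio: 64 kbps = 0.064 Mbps.
Total bitrate: 24.064 Mbps.
Per item: 24.064 Mbps × 6060 s = 145,828 Mb = 18,228 MB.
Capacity: 12 TiB = 105,553,116 Mb; 723.82 items → 723 complete.

723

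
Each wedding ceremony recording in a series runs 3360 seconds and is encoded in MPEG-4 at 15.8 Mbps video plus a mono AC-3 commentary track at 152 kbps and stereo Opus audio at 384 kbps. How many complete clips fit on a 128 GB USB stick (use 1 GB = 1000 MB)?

Audio total: 152 + 384 = 536 kbps = 0.536 Mbps.
Total bitrate: 16.336 Mbps.
Per item: 16.336 Mbps × 3360 s = 54,889 Mb = 6,861 MB.
Capacity: 128 GB = 1,024,000 Mb; 18.66 items → 18 complete.

18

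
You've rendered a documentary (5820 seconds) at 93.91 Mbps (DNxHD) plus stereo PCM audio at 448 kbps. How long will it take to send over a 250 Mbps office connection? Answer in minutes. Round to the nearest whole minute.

37 minutes

Audio: 448 kbps = 0.448 Mbps.
Total bitrate: 94.358 Mbps.
File: 94.358 Mbps × 5820 s = 549163.6 Mb.
At 250 Mbps: 549163.6 / 250 = 2196.7 s ≈ 36.6 minutes.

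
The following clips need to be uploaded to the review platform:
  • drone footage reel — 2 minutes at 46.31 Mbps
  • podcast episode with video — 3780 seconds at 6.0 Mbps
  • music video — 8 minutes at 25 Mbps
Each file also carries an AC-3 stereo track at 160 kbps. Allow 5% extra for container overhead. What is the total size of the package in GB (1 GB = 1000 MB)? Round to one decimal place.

5.4 GB

Audio: 160 kbps = 0.160 Mbps.
drone footage reel: 46.470 Mbps × 120 s × 1.05 = 5855.2 Mb
podcast episode with video: 6.160 Mbps × 3780 s × 1.05 = 24449.0 Mb
music video: 25.160 Mbps × 480 s × 1.05 = 12680.6 Mb
Total: 42984.9 Mb = 5373.1 MB.
= 5.373 GB.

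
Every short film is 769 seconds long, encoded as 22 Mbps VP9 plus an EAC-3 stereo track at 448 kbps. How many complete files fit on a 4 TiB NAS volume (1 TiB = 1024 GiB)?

Audio: 448 kbps = 0.448 Mbps.
Total bitrate: 22.448 Mbps.
Per item: 22.448 Mbps × 769 s = 17,263 Mb = 2,158 MB.
Capacity: 4 TiB = 35,184,372 Mb; 2038.20 items → 2038 complete.

2038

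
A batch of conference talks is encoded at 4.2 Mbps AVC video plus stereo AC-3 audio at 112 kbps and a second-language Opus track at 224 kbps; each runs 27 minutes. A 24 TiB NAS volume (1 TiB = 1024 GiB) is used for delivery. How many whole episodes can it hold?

27 min = 1620 s
Audio total: 112 + 224 = 336 kbps = 0.336 Mbps.
Total bitrate: 4.536 Mbps.
Per item: 4.536 Mbps × 1620 s = 7,348 Mb = 918.5 MB.
Capacity: 24 TiB = 211,106,233 Mb; 28728.50 items → 28728 complete.

28728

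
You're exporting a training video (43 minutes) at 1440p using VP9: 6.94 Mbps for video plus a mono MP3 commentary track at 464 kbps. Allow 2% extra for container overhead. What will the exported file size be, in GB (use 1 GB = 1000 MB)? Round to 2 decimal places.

43 min = 2580 s
Audio: 464 kbps = 0.464 Mbps.
Total bitrate: 6.94 + 0.464 = 7.404 Mbps.
Stream data: 7.404 Mbps × 2580 s = 19102.3 Mb.
With 2% container overhead: ×1.02.
19,484 Mb ÷ 8 = 2,436 MB → 2.436 GB.

2.44 GB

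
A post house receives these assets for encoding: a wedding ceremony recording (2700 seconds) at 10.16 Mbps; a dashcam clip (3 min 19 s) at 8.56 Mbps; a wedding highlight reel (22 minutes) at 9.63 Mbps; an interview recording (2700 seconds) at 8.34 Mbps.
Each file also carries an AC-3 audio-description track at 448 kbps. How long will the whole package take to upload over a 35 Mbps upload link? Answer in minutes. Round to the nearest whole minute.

32 minutes

Audio: 448 kbps = 0.448 Mbps.
wedding ceremony recording: 10.608 Mbps × 2700 s = 28641.6 Mb
dashcam clip: 9.008 Mbps × 199 s = 1792.6 Mb
wedding highlight reel: 10.078 Mbps × 1320 s = 13303.0 Mb
interview recording: 8.788 Mbps × 2700 s = 23727.6 Mb
Total: 67464.8 Mb = 8433.1 MB.
At 35 Mbps: 67464.8 / 35 = 1928 s ≈ 32.1 minutes.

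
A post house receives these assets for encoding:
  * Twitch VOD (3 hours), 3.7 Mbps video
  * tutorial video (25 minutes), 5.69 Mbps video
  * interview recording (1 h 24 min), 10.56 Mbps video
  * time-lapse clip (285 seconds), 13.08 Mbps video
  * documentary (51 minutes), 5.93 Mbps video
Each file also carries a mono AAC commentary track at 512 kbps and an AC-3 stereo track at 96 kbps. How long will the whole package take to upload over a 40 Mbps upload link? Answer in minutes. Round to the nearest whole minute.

57 minutes

Audio total: 512 + 96 = 608 kbps = 0.608 Mbps.
Twitch VOD: 4.308 Mbps × 10800 s = 46526.4 Mb
tutorial video: 6.298 Mbps × 1500 s = 9447.0 Mb
interview recording: 11.168 Mbps × 5040 s = 56286.7 Mb
time-lapse clip: 13.688 Mbps × 285 s = 3901.1 Mb
documentary: 6.538 Mbps × 3060 s = 20006.3 Mb
Total: 136167.5 Mb = 17020.9 MB.
At 40 Mbps: 136167.5 / 40 = 3404 s ≈ 56.7 minutes.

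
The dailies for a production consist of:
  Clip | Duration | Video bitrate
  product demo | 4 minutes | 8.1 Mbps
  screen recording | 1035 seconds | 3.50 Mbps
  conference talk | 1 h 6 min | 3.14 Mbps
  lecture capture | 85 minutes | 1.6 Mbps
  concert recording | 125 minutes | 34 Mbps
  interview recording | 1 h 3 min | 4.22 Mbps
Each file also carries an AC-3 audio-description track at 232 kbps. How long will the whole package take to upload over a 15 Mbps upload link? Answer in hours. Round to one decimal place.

5.6 hours

Audio: 232 kbps = 0.232 Mbps.
product demo: 8.332 Mbps × 240 s = 1999.7 Mb
screen recording: 3.732 Mbps × 1035 s = 3862.6 Mb
conference talk: 3.372 Mbps × 3960 s = 13353.1 Mb
lecture capture: 1.832 Mbps × 5100 s = 9343.2 Mb
concert recording: 34.232 Mbps × 7500 s = 256740.0 Mb
interview recording: 4.452 Mbps × 3780 s = 16828.6 Mb
Total: 302127.2 Mb = 37765.9 MB.
At 15 Mbps: 302127.2 / 15 = 20142 s ≈ 5.59 hours.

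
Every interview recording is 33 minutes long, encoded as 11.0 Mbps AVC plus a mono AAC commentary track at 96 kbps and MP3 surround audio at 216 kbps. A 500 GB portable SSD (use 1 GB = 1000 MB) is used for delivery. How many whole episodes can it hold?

33 min = 1980 s
Audio total: 96 + 216 = 312 kbps = 0.312 Mbps.
Total bitrate: 11.312 Mbps.
Per item: 11.312 Mbps × 1980 s = 22,398 Mb = 2,800 MB.
Capacity: 500 GB = 4,000,000 Mb; 178.59 items → 178 complete.

178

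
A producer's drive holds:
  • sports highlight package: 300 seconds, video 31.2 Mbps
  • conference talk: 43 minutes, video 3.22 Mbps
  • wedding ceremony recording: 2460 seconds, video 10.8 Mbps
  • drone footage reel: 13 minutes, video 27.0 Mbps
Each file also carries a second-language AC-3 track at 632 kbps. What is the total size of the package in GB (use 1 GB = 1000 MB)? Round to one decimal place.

Audio: 632 kbps = 0.632 Mbps.
sports highlight package: 31.832 Mbps × 300 s = 9549.6 Mb
conference talk: 3.852 Mbps × 2580 s = 9938.2 Mb
wedding ceremony recording: 11.432 Mbps × 2460 s = 28122.7 Mb
drone footage reel: 27.632 Mbps × 780 s = 21553.0 Mb
Total: 69163.4 Mb = 8645.4 MB.
= 8.645 GB.

8.6 GB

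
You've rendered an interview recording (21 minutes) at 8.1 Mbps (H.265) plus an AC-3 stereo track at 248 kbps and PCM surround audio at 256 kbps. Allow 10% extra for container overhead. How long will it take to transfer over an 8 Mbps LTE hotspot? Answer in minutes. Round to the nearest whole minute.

25 minutes

21 min = 1260 s
Audio total: 248 + 256 = 504 kbps = 0.504 Mbps.
Total bitrate: 8.604 Mbps.
File: 8.604 Mbps × 1260 s = 10841.0 Mb.
With 10% container overhead: ×1.10. → 11925.1 Mb.
At 8 Mbps: 11925.1 / 8 = 1490.6 s ≈ 24.8 minutes.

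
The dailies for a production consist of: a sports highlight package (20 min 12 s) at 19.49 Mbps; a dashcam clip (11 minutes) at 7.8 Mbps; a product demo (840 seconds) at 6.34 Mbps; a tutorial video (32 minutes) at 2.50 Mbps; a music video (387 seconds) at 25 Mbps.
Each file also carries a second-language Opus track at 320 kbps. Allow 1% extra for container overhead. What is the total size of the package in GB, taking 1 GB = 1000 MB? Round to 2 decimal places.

Audio: 320 kbps = 0.320 Mbps.
sports highlight package: 19.810 Mbps × 1212 s × 1.01 = 24249.8 Mb
dashcam clip: 8.120 Mbps × 660 s × 1.01 = 5412.8 Mb
product demo: 6.660 Mbps × 840 s × 1.01 = 5650.3 Mb
tutorial video: 2.820 Mbps × 1920 s × 1.01 = 5468.5 Mb
music video: 25.320 Mbps × 387 s × 1.01 = 9896.8 Mb
Total: 50678.3 Mb = 6334.8 MB.
= 6.335 GB.

6.33 GB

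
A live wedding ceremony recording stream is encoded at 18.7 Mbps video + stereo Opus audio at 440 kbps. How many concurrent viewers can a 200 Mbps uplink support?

10

Audio: 440 kbps = 0.440 Mbps.
Per-viewer media rate: 19.140 Mbps.
200 Mbps = 200.0 Mbps; 200.0 / 19.140 = 10.45 → 10 viewers.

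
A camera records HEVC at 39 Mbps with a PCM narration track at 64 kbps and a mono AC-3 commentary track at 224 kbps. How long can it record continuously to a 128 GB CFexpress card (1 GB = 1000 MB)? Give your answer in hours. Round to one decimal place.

Audio total: 64 + 224 = 288 kbps = 0.288 Mbps.
Total bitrate: 39 + 0.288 = 39.288 Mbps.
Capacity: 128 GB = 1,024,000 Mb.
Recording time: 1,024,000 / 39.288 = 26,064 s ≈ 7.24 hours.

7.2 hours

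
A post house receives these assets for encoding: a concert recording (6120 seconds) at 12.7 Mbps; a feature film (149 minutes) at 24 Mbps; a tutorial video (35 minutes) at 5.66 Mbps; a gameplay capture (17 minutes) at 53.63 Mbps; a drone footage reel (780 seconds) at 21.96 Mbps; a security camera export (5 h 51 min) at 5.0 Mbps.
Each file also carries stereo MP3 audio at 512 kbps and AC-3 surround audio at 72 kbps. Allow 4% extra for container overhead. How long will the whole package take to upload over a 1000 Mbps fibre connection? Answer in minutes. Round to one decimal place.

8.7 minutes

Audio total: 512 + 72 = 584 kbps = 0.584 Mbps.
concert recording: 13.284 Mbps × 6120 s × 1.04 = 84550.0 Mb
feature film: 24.584 Mbps × 8940 s × 1.04 = 228572.2 Mb
tutorial video: 6.244 Mbps × 2100 s × 1.04 = 13636.9 Mb
gameplay capture: 54.214 Mbps × 1020 s × 1.04 = 57510.2 Mb
drone footage reel: 22.544 Mbps × 780 s × 1.04 = 18287.7 Mb
security camera export: 5.584 Mbps × 21060 s × 1.04 = 122303.0 Mb
Total: 524860.0 Mb = 65607.5 MB.
At 1000 Mbps: 524860.0 / 1000 = 525 s ≈ 8.75 minutes.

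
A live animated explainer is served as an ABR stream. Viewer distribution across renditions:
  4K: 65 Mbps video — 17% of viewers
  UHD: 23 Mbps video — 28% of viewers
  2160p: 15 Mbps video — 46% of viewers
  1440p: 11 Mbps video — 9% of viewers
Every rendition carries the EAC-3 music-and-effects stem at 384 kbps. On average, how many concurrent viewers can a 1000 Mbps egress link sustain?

Audio: 384 kbps = 0.384 Mbps.
Average per-viewer bitrate: 0.17×65.384 + 0.28×23.384 + 0.46×15.384 + 0.09×11.384 = 25.764 Mbps.
1000 Mbps = 1,000 Mbps; 1,000 / 25.764 = 38.81 → 38.

38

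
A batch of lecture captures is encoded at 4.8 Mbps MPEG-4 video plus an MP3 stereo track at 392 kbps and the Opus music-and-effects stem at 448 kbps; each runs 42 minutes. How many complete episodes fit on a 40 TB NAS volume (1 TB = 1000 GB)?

22514

42 min = 2520 s
Audio total: 392 + 448 = 840 kbps = 0.840 Mbps.
Total bitrate: 5.640 Mbps.
Per item: 5.640 Mbps × 2520 s = 14,213 Mb = 1,777 MB.
Capacity: 40 TB = 320,000,000 Mb; 22514.92 items → 22514 complete.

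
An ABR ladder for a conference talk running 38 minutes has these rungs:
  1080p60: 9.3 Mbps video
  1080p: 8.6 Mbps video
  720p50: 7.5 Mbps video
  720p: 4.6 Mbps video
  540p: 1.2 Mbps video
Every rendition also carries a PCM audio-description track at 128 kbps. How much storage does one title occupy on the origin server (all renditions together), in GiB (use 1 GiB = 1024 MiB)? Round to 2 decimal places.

8.45 GiB

38 min = 2280 s
Audio: 128 kbps = 0.128 Mbps.
Sum of rendition bitrates: (9.3+0.128) + (8.6+0.128) + (7.5+0.128) + (4.6+0.128) + (1.2+0.128) = 31.840 Mbps.
× 2280 s = 72,595 Mb = 9,074 MB = 8.451 GiB.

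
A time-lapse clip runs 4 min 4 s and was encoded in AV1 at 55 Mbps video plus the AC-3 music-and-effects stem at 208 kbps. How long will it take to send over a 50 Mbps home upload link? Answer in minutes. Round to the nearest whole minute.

4 minutes

4 min 4 s = 244 s
Audio: 208 kbps = 0.208 Mbps.
Total bitrate: 55.208 Mbps.
File: 55.208 Mbps × 244 s = 13470.8 Mb.
At 50 Mbps: 13470.8 / 50 = 269.4 s ≈ 4.49 minutes.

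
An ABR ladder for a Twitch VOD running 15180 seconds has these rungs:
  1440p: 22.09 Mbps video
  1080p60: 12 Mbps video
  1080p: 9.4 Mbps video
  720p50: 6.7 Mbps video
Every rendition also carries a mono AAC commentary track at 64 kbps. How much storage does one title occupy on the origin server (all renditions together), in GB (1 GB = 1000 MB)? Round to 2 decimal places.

Audio: 64 kbps = 0.064 Mbps.
Sum of rendition bitrates: (22.09+0.064) + (12+0.064) + (9.4+0.064) + (6.7+0.064) = 50.446 Mbps.
× 15180 s = 765,770 Mb = 95,721 MB = 95.72 GB.

95.72 GB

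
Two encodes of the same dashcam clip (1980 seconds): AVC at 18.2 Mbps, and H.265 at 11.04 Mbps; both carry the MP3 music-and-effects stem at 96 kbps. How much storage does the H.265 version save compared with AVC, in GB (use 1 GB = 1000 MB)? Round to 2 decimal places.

1.77 GB

Audio: 96 kbps = 0.096 Mbps.
AVC: 18.296 Mbps × 1980 s = 36226.1 Mb = 4.528 GB.
H.265: 11.136 Mbps × 1980 s = 22049.3 Mb = 2.756 GB.
Saving: 4.528 − 2.756 = 1.772 GB.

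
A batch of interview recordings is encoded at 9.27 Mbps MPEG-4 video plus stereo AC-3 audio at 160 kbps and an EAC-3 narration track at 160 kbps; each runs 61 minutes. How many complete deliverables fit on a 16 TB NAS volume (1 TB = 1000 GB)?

3646

61 min = 3660 s
Audio total: 160 + 160 = 320 kbps = 0.320 Mbps.
Total bitrate: 9.590 Mbps.
Per item: 9.590 Mbps × 3660 s = 35,099 Mb = 4,387 MB.
Capacity: 16 TB = 128,000,000 Mb; 3646.79 items → 3646 complete.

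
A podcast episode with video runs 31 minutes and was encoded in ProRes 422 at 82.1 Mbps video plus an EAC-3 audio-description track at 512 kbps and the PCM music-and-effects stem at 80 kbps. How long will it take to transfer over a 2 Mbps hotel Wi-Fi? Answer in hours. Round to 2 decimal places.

31 min = 1860 s
Audio total: 512 + 80 = 592 kbps = 0.592 Mbps.
Total bitrate: 82.692 Mbps.
File: 82.692 Mbps × 1860 s = 153807.1 Mb.
At 2 Mbps: 153807.1 / 2 = 76903.6 s ≈ 21.4 hours.

21.36 hours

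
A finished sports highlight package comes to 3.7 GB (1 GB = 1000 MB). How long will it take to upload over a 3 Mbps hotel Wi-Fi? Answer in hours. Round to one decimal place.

2.7 hours

File: 3.7 GB = 29600.0 Mb.
At 3 Mbps: 29600.0 / 3 = 9866.7 s ≈ 2.74 hours.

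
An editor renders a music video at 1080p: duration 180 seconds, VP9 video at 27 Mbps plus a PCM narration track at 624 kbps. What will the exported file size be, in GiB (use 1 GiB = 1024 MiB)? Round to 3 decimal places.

Audio: 624 kbps = 0.624 Mbps.
Total bitrate: 27 + 0.624 = 27.624 Mbps.
Stream data: 27.624 Mbps × 180 s = 4972.3 Mb.
4,972 Mb = 621,540,000 bytes ÷ 1,073,741,824 = 0.5789 GiB.

0.579 GiB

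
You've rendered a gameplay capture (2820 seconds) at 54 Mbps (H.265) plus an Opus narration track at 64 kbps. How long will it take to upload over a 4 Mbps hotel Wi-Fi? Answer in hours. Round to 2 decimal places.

10.59 hours

Audio: 64 kbps = 0.064 Mbps.
Total bitrate: 54.064 Mbps.
File: 54.064 Mbps × 2820 s = 152460.5 Mb.
At 4 Mbps: 152460.5 / 4 = 38115.1 s ≈ 10.6 hours.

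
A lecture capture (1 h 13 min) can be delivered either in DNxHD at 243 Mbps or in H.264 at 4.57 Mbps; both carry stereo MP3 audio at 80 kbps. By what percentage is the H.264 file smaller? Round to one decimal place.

98.1%

1 h 13 min = 73 min = 4380 s
Audio: 80 kbps = 0.080 Mbps.
DNxHD: 243.080 Mbps × 4380 s = 1064690.4 Mb = 133.086 GB.
H.264: 4.650 Mbps × 4380 s = 20367.0 Mb = 2.546 GB.
Reduction: (1 − 2.546/133.086) × 100 = 98.09%.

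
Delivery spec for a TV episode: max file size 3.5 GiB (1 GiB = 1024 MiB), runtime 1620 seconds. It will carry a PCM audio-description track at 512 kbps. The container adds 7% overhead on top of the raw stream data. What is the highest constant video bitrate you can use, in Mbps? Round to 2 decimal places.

16.83 Mbps

Budget: 3.5 GiB = 30064.8 Mb.
Stream payload after overhead: 30064.8 / 1.07 = 28097.9 Mb.
Total bitrate budget: 28097.9 Mb / 1620 s = 17.344 Mbps.
Audio: 512 kbps = 0.512 Mbps.
Video: 17.344 − 0.512 = 16.832 Mbps.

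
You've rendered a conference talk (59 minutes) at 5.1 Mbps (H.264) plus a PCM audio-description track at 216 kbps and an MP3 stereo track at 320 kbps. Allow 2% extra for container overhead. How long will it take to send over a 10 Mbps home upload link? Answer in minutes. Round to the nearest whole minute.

34 minutes

59 min = 3540 s
Audio total: 216 + 320 = 536 kbps = 0.536 Mbps.
Total bitrate: 5.636 Mbps.
File: 5.636 Mbps × 3540 s = 19951.4 Mb.
With 2% container overhead: ×1.02. → 20350.5 Mb.
At 10 Mbps: 20350.5 / 10 = 2035.0 s ≈ 33.9 minutes.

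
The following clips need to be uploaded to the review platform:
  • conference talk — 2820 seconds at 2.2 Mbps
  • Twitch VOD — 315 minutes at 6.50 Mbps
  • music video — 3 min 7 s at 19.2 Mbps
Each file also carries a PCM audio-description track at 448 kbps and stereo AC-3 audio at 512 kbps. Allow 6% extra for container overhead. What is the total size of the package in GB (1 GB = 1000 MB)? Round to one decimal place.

20.4 GB

Audio total: 448 + 512 = 960 kbps = 0.960 Mbps.
conference talk: 3.160 Mbps × 2820 s × 1.06 = 9445.9 Mb
Twitch VOD: 7.460 Mbps × 18900 s × 1.06 = 149453.6 Mb
music video: 20.160 Mbps × 187 s × 1.06 = 3996.1 Mb
Total: 162895.6 Mb = 20362.0 MB.
= 20.36 GB.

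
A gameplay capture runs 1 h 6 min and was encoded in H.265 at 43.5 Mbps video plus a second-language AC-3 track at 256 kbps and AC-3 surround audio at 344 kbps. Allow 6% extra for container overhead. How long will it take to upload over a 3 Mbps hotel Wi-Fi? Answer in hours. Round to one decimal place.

1 h 6 min = 66 min = 3960 s
Audio total: 256 + 344 = 600 kbps = 0.600 Mbps.
Total bitrate: 44.100 Mbps.
File: 44.100 Mbps × 3960 s = 174636.0 Mb.
With 6% container overhead: ×1.06. → 185114.2 Mb.
At 3 Mbps: 185114.2 / 3 = 61704.7 s ≈ 17.1 hours.

17.1 hours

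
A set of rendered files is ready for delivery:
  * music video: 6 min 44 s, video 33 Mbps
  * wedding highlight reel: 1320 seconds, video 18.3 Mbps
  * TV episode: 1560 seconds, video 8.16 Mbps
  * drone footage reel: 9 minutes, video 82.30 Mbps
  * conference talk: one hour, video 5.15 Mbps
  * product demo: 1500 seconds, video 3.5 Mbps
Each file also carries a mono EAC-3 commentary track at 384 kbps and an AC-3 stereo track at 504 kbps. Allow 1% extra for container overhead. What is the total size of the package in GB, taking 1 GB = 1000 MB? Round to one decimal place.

16.0 GB

Audio total: 384 + 504 = 888 kbps = 0.888 Mbps.
music video: 33.888 Mbps × 404 s × 1.01 = 13827.7 Mb
wedding highlight reel: 19.188 Mbps × 1320 s × 1.01 = 25581.4 Mb
TV episode: 9.048 Mbps × 1560 s × 1.01 = 14256.0 Mb
drone footage reel: 83.188 Mbps × 540 s × 1.01 = 45370.7 Mb
conference talk: 6.038 Mbps × 3600 s × 1.01 = 21954.2 Mb
product demo: 4.388 Mbps × 1500 s × 1.01 = 6647.8 Mb
Total: 127637.9 Mb = 15954.7 MB.
= 15.95 GB.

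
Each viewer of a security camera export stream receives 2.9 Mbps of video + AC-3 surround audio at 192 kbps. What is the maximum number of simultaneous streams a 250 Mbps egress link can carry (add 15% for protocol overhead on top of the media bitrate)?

Audio: 192 kbps = 0.192 Mbps.
Per-viewer media rate: 3.092 Mbps.
On the wire with 15% overhead: 3.556 Mbps.
250 Mbps = 250.0 Mbps; 250.0 / 3.556 = 70.31 → 70 viewers.

70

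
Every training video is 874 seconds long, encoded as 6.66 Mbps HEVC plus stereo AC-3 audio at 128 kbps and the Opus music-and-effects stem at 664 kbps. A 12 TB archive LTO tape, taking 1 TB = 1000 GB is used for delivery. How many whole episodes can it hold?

Audio total: 128 + 664 = 792 kbps = 0.792 Mbps.
Total bitrate: 7.452 Mbps.
Per item: 7.452 Mbps × 874 s = 6,513 Mb = 814.1 MB.
Capacity: 12 TB = 96,000,000 Mb; 14739.64 items → 14739 complete.

14739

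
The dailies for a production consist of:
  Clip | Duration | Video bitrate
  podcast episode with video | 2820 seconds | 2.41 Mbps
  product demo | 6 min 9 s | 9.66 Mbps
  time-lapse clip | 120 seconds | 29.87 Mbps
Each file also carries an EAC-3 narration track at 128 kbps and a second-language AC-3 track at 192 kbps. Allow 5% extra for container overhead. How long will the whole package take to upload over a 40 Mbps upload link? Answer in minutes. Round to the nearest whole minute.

Audio total: 128 + 192 = 320 kbps = 0.320 Mbps.
podcast episode with video: 2.730 Mbps × 2820 s × 1.05 = 8083.5 Mb
product demo: 9.980 Mbps × 369 s × 1.05 = 3866.8 Mb
time-lapse clip: 30.190 Mbps × 120 s × 1.05 = 3803.9 Mb
Total: 15754.2 Mb = 1969.3 MB.
At 40 Mbps: 15754.2 / 40 = 394 s ≈ 6.56 minutes.

7 minutes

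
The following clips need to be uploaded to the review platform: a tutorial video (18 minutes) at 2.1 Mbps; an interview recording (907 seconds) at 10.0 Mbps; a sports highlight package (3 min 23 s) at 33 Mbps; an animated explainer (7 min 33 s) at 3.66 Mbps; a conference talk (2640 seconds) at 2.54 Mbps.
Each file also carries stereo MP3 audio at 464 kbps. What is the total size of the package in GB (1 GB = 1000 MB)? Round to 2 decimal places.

Audio: 464 kbps = 0.464 Mbps.
tutorial video: 2.564 Mbps × 1080 s = 2769.1 Mb
interview recording: 10.464 Mbps × 907 s = 9490.8 Mb
sports highlight package: 33.464 Mbps × 203 s = 6793.2 Mb
animated explainer: 4.124 Mbps × 453 s = 1868.2 Mb
conference talk: 3.004 Mbps × 2640 s = 7930.6 Mb
Total: 28851.9 Mb = 3606.5 MB.
= 3.606 GB.

3.61 GB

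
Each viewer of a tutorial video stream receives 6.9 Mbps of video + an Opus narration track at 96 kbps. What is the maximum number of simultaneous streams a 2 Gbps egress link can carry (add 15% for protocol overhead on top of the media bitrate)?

Audio: 96 kbps = 0.096 Mbps.
Per-viewer media rate: 6.996 Mbps.
On the wire with 15% overhead: 8.045 Mbps.
2 Gbps = 2,000 Mbps; 2,000 / 8.045 = 248.59 → 248 viewers.

248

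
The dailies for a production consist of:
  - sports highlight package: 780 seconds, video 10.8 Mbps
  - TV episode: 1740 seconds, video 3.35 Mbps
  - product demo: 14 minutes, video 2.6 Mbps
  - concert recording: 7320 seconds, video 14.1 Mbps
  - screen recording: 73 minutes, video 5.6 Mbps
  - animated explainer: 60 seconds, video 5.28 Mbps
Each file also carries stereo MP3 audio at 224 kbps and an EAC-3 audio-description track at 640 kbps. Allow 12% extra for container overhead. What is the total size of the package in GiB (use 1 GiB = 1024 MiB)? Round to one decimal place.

20.5 GiB

Audio total: 224 + 640 = 864 kbps = 0.864 Mbps.
sports highlight package: 11.664 Mbps × 780 s × 1.12 = 10189.7 Mb
TV episode: 4.214 Mbps × 1740 s × 1.12 = 8212.2 Mb
product demo: 3.464 Mbps × 840 s × 1.12 = 3258.9 Mb
concert recording: 14.964 Mbps × 7320 s × 1.12 = 122680.9 Mb
screen recording: 6.464 Mbps × 4380 s × 1.12 = 31709.8 Mb
animated explainer: 6.144 Mbps × 60 s × 1.12 = 412.9 Mb
Total: 176464.4 Mb = 22058.0 MB.
= 20.54 GiB.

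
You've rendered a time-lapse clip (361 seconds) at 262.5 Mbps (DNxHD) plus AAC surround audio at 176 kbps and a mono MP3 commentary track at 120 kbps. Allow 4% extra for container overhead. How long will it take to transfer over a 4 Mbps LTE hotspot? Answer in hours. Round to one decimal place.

Audio total: 176 + 120 = 296 kbps = 0.296 Mbps.
Total bitrate: 262.796 Mbps.
File: 262.796 Mbps × 361 s = 94869.4 Mb.
With 4% container overhead: ×1.04. → 98664.1 Mb.
At 4 Mbps: 98664.1 / 4 = 24666.0 s ≈ 6.85 hours.

6.9 hours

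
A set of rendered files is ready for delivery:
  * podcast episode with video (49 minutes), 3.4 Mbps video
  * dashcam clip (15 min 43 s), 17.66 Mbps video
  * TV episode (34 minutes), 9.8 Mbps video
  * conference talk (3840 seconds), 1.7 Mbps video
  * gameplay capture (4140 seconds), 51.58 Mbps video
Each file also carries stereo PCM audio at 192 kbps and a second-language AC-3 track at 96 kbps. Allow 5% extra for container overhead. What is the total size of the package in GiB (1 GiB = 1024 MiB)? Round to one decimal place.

Audio total: 192 + 96 = 288 kbps = 0.288 Mbps.
podcast episode with video: 3.688 Mbps × 2940 s × 1.05 = 11384.9 Mb
dashcam clip: 17.948 Mbps × 943 s × 1.05 = 17771.2 Mb
TV episode: 10.088 Mbps × 2040 s × 1.05 = 21608.5 Mb
conference talk: 1.988 Mbps × 3840 s × 1.05 = 8015.6 Mb
gameplay capture: 51.868 Mbps × 4140 s × 1.05 = 225470.2 Mb
Total: 284250.4 Mb = 35531.3 MB.
= 33.09 GiB.

33.1 GiB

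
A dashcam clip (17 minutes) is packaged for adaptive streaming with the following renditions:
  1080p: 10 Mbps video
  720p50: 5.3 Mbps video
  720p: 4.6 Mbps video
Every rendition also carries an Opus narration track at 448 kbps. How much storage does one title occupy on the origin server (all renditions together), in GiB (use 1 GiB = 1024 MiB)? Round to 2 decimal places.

17 min = 1020 s
Audio: 448 kbps = 0.448 Mbps.
Sum of rendition bitrates: (10+0.448) + (5.3+0.448) + (4.6+0.448) = 21.244 Mbps.
× 1020 s = 21,669 Mb = 2,709 MB = 2.523 GiB.

2.52 GiB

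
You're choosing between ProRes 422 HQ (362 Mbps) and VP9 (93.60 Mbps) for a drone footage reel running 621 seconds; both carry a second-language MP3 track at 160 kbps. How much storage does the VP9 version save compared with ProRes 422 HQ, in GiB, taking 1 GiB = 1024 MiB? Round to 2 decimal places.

Audio: 160 kbps = 0.160 Mbps.
ProRes 422 HQ: 362.160 Mbps × 621 s = 224901.4 Mb = 26.182 GiB.
VP9: 93.760 Mbps × 621 s = 58225.0 Mb = 6.778 GiB.
Saving: 26.182 − 6.778 = 19.404 GiB.

19.40 GiB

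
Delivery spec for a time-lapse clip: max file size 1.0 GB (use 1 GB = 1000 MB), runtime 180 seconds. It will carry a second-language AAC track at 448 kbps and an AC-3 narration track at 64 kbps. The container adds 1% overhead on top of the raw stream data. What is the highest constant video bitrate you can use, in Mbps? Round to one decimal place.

Budget: 1.0 GB = 8000.0 Mb.
Stream payload after overhead: 8000.0 / 1.01 = 7920.8 Mb.
Total bitrate budget: 7920.8 Mb / 180 s = 44.004 Mbps.
Audio total: 448 + 64 = 512 kbps = 0.512 Mbps.
Video: 44.004 − 0.512 = 43.492 Mbps.

43.5 Mbps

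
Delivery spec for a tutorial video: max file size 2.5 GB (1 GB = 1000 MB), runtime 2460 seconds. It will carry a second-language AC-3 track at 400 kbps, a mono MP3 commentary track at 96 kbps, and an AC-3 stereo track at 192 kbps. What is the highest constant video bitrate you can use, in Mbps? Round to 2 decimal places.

Budget: 2.5 GB = 20000.0 Mb.
Total bitrate budget: 20000.0 Mb / 2460 s = 8.130 Mbps.
Audio total: 400 + 96 + 192 = 688 kbps = 0.688 Mbps.
Video: 8.130 − 0.688 = 7.442 Mbps.

7.44 Mbps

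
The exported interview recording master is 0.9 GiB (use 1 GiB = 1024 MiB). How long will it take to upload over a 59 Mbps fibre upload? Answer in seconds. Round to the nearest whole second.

131 seconds

File: 0.9 GiB = 7730.9 Mb.
At 59 Mbps: 7730.9 / 59 = 131.0 s ≈ 131 seconds.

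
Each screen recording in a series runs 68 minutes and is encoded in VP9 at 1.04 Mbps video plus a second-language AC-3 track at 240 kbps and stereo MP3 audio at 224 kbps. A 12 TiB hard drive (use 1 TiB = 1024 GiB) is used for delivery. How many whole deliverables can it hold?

68 min = 4080 s
Audio total: 240 + 224 = 464 kbps = 0.464 Mbps.
Total bitrate: 1.504 Mbps.
Per item: 1.504 Mbps × 4080 s = 6,136 Mb = 767.0 MB.
Capacity: 12 TiB = 105,553,116 Mb; 17201.37 items → 17201 complete.

17201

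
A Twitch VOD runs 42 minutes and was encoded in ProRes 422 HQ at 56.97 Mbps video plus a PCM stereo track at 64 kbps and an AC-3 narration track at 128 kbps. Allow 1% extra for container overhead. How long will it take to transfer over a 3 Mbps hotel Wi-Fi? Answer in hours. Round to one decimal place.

13.5 hours

42 min = 2520 s
Audio total: 64 + 128 = 192 kbps = 0.192 Mbps.
Total bitrate: 57.162 Mbps.
File: 57.162 Mbps × 2520 s = 144048.2 Mb.
With 1% container overhead: ×1.01. → 145488.7 Mb.
At 3 Mbps: 145488.7 / 3 = 48496.2 s ≈ 13.5 hours.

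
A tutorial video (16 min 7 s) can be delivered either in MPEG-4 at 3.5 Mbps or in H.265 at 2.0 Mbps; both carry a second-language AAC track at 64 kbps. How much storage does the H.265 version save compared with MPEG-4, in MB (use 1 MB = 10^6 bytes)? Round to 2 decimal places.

16 min 7 s = 967 s
Audio: 64 kbps = 0.064 Mbps.
MPEG-4: 3.564 Mbps × 967 s = 3446.4 Mb = 430.798 MB.
H.265: 2.064 Mbps × 967 s = 1995.9 Mb = 249.486 MB.
Saving: 430.798 − 249.486 = 181.312 MB.

181.31 MB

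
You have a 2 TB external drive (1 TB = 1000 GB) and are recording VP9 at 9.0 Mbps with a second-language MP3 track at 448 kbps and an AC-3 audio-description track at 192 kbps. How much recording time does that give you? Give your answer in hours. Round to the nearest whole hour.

461 hours

Audio total: 448 + 192 = 640 kbps = 0.640 Mbps.
Total bitrate: 9.0 + 0.640 = 9.640 Mbps.
Capacity: 2 TB = 16,000,000 Mb.
Recording time: 16,000,000 / 9.640 = 1,659,751 s ≈ 461 hours.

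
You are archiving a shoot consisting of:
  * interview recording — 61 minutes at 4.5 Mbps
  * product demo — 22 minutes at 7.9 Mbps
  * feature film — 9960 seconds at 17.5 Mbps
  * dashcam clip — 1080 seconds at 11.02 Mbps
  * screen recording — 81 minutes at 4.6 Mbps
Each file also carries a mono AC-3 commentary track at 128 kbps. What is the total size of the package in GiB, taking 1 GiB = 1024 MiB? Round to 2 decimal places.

Audio: 128 kbps = 0.128 Mbps.
interview recording: 4.628 Mbps × 3660 s = 16938.5 Mb
product demo: 8.028 Mbps × 1320 s = 10597.0 Mb
feature film: 17.628 Mbps × 9960 s = 175574.9 Mb
dashcam clip: 11.148 Mbps × 1080 s = 12039.8 Mb
screen recording: 4.728 Mbps × 4860 s = 22978.1 Mb
Total: 238128.2 Mb = 29766.0 MB.
= 27.72 GiB.

27.72 GiB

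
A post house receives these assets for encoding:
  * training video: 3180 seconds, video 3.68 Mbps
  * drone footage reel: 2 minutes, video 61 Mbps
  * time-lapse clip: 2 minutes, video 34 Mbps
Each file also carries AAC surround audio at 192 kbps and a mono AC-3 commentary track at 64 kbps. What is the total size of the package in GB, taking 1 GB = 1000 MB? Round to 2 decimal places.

3.00 GB

Audio total: 192 + 64 = 256 kbps = 0.256 Mbps.
training video: 3.936 Mbps × 3180 s = 12516.5 Mb
drone footage reel: 61.256 Mbps × 120 s = 7350.7 Mb
time-lapse clip: 34.256 Mbps × 120 s = 4110.7 Mb
Total: 23977.9 Mb = 2997.2 MB.
= 2.997 GB.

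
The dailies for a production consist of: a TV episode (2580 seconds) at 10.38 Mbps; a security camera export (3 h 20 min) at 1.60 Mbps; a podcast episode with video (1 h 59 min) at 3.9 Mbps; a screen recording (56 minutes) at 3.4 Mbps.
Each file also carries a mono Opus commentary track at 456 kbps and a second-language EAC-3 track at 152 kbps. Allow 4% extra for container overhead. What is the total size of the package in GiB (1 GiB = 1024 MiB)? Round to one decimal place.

12.2 GiB

Audio total: 456 + 152 = 608 kbps = 0.608 Mbps.
TV episode: 10.988 Mbps × 2580 s × 1.04 = 29483.0 Mb
security camera export: 2.208 Mbps × 12000 s × 1.04 = 27555.8 Mb
podcast episode with video: 4.508 Mbps × 7140 s × 1.04 = 33474.6 Mb
screen recording: 4.008 Mbps × 3360 s × 1.04 = 14005.6 Mb
Total: 104519.0 Mb = 13064.9 MB.
= 12.17 GiB.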